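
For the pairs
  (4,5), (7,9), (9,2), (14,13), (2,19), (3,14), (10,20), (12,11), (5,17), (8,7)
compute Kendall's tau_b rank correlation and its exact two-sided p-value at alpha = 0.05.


Step 1: Enumerate the 45 unordered pairs (i,j) with i<j and classify each by sign(x_j-x_i) * sign(y_j-y_i).
  (1,2):dx=+3,dy=+4->C; (1,3):dx=+5,dy=-3->D; (1,4):dx=+10,dy=+8->C; (1,5):dx=-2,dy=+14->D
  (1,6):dx=-1,dy=+9->D; (1,7):dx=+6,dy=+15->C; (1,8):dx=+8,dy=+6->C; (1,9):dx=+1,dy=+12->C
  (1,10):dx=+4,dy=+2->C; (2,3):dx=+2,dy=-7->D; (2,4):dx=+7,dy=+4->C; (2,5):dx=-5,dy=+10->D
  (2,6):dx=-4,dy=+5->D; (2,7):dx=+3,dy=+11->C; (2,8):dx=+5,dy=+2->C; (2,9):dx=-2,dy=+8->D
  (2,10):dx=+1,dy=-2->D; (3,4):dx=+5,dy=+11->C; (3,5):dx=-7,dy=+17->D; (3,6):dx=-6,dy=+12->D
  (3,7):dx=+1,dy=+18->C; (3,8):dx=+3,dy=+9->C; (3,9):dx=-4,dy=+15->D; (3,10):dx=-1,dy=+5->D
  (4,5):dx=-12,dy=+6->D; (4,6):dx=-11,dy=+1->D; (4,7):dx=-4,dy=+7->D; (4,8):dx=-2,dy=-2->C
  (4,9):dx=-9,dy=+4->D; (4,10):dx=-6,dy=-6->C; (5,6):dx=+1,dy=-5->D; (5,7):dx=+8,dy=+1->C
  (5,8):dx=+10,dy=-8->D; (5,9):dx=+3,dy=-2->D; (5,10):dx=+6,dy=-12->D; (6,7):dx=+7,dy=+6->C
  (6,8):dx=+9,dy=-3->D; (6,9):dx=+2,dy=+3->C; (6,10):dx=+5,dy=-7->D; (7,8):dx=+2,dy=-9->D
  (7,9):dx=-5,dy=-3->C; (7,10):dx=-2,dy=-13->C; (8,9):dx=-7,dy=+6->D; (8,10):dx=-4,dy=-4->C
  (9,10):dx=+3,dy=-10->D
Step 2: C = 20, D = 25, total pairs = 45.
Step 3: tau = (C - D)/(n(n-1)/2) = (20 - 25)/45 = -0.111111.
Step 4: Exact two-sided p-value (enumerate n! = 3628800 permutations of y under H0): p = 0.727490.
Step 5: alpha = 0.05. fail to reject H0.

tau_b = -0.1111 (C=20, D=25), p = 0.727490, fail to reject H0.


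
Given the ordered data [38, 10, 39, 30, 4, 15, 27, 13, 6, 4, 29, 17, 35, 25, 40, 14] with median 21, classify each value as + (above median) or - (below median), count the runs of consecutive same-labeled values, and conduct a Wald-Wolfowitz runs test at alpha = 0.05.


Step 1: Compute median = 21; label A = above, B = below.
Labels in order: ABAABBABBBABAAAB  (n_A = 8, n_B = 8)
Step 2: Count runs R = 10.
Step 3: Under H0 (random ordering), E[R] = 2*n_A*n_B/(n_A+n_B) + 1 = 2*8*8/16 + 1 = 9.0000.
        Var[R] = 2*n_A*n_B*(2*n_A*n_B - n_A - n_B) / ((n_A+n_B)^2 * (n_A+n_B-1)) = 14336/3840 = 3.7333.
        SD[R] = 1.9322.
Step 4: Continuity-corrected z = (R - 0.5 - E[R]) / SD[R] = (10 - 0.5 - 9.0000) / 1.9322 = 0.2588.
Step 5: Two-sided p-value via normal approximation = 2*(1 - Phi(|z|)) = 0.795809.
Step 6: alpha = 0.05. fail to reject H0.

R = 10, z = 0.2588, p = 0.795809, fail to reject H0.


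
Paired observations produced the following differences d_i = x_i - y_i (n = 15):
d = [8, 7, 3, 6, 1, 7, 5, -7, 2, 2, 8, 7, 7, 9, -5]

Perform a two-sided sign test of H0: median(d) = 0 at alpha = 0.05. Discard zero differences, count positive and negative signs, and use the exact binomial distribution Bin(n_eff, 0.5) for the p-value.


Step 1: Discard zero differences. Original n = 15; n_eff = number of nonzero differences = 15.
Nonzero differences (with sign): +8, +7, +3, +6, +1, +7, +5, -7, +2, +2, +8, +7, +7, +9, -5
Step 2: Count signs: positive = 13, negative = 2.
Step 3: Under H0: P(positive) = 0.5, so the number of positives S ~ Bin(15, 0.5).
Step 4: Two-sided exact p-value = sum of Bin(15,0.5) probabilities at or below the observed probability = 0.007385.
Step 5: alpha = 0.05. reject H0.

n_eff = 15, pos = 13, neg = 2, p = 0.007385, reject H0.


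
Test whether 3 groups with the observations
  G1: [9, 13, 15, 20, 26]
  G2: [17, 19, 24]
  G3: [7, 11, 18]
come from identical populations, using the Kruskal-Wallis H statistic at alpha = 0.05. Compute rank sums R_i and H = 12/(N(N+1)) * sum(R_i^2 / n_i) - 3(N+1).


Step 1: Combine all N = 11 observations and assign midranks.
sorted (value, group, rank): (7,G3,1), (9,G1,2), (11,G3,3), (13,G1,4), (15,G1,5), (17,G2,6), (18,G3,7), (19,G2,8), (20,G1,9), (24,G2,10), (26,G1,11)
Step 2: Sum ranks within each group.
R_1 = 31 (n_1 = 5)
R_2 = 24 (n_2 = 3)
R_3 = 11 (n_3 = 3)
Step 3: H = 12/(N(N+1)) * sum(R_i^2/n_i) - 3(N+1)
     = 12/(11*12) * (31^2/5 + 24^2/3 + 11^2/3) - 3*12
     = 0.090909 * 424.533 - 36
     = 2.593939.
Step 4: No ties, so H is used without correction.
Step 5: Under H0, H ~ chi^2(2); p-value = 0.273359.
Step 6: alpha = 0.05. fail to reject H0.

H = 2.5939, df = 2, p = 0.273359, fail to reject H0.


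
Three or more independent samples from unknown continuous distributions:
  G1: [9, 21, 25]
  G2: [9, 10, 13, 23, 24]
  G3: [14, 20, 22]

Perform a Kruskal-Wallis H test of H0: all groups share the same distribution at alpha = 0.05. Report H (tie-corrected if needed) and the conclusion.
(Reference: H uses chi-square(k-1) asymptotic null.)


Step 1: Combine all N = 11 observations and assign midranks.
sorted (value, group, rank): (9,G1,1.5), (9,G2,1.5), (10,G2,3), (13,G2,4), (14,G3,5), (20,G3,6), (21,G1,7), (22,G3,8), (23,G2,9), (24,G2,10), (25,G1,11)
Step 2: Sum ranks within each group.
R_1 = 19.5 (n_1 = 3)
R_2 = 27.5 (n_2 = 5)
R_3 = 19 (n_3 = 3)
Step 3: H = 12/(N(N+1)) * sum(R_i^2/n_i) - 3(N+1)
     = 12/(11*12) * (19.5^2/3 + 27.5^2/5 + 19^2/3) - 3*12
     = 0.090909 * 398.333 - 36
     = 0.212121.
Step 4: Ties present; correction factor C = 1 - 6/(11^3 - 11) = 0.995455. Corrected H = 0.212121 / 0.995455 = 0.213090.
Step 5: Under H0, H ~ chi^2(2); p-value = 0.898935.
Step 6: alpha = 0.05. fail to reject H0.

H = 0.2131, df = 2, p = 0.898935, fail to reject H0.


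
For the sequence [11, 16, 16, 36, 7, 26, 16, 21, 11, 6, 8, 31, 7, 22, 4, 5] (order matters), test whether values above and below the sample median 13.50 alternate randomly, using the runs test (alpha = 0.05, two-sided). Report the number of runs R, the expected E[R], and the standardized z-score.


Step 1: Compute median = 13.50; label A = above, B = below.
Labels in order: BAAABAAABBBABABB  (n_A = 8, n_B = 8)
Step 2: Count runs R = 9.
Step 3: Under H0 (random ordering), E[R] = 2*n_A*n_B/(n_A+n_B) + 1 = 2*8*8/16 + 1 = 9.0000.
        Var[R] = 2*n_A*n_B*(2*n_A*n_B - n_A - n_B) / ((n_A+n_B)^2 * (n_A+n_B-1)) = 14336/3840 = 3.7333.
        SD[R] = 1.9322.
Step 4: R = E[R], so z = 0 with no continuity correction.
Step 5: Two-sided p-value via normal approximation = 2*(1 - Phi(|z|)) = 1.000000.
Step 6: alpha = 0.05. fail to reject H0.

R = 9, z = 0.0000, p = 1.000000, fail to reject H0.


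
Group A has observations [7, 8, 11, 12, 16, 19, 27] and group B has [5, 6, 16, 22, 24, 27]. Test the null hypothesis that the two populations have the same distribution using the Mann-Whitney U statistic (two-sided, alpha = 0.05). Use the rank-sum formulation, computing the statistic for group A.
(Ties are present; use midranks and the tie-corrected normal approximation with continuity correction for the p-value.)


Step 1: Combine and sort all 13 observations; assign midranks.
sorted (value, group): (5,Y), (6,Y), (7,X), (8,X), (11,X), (12,X), (16,X), (16,Y), (19,X), (22,Y), (24,Y), (27,X), (27,Y)
ranks: 5->1, 6->2, 7->3, 8->4, 11->5, 12->6, 16->7.5, 16->7.5, 19->9, 22->10, 24->11, 27->12.5, 27->12.5
Step 2: Rank sum for X: R1 = 3 + 4 + 5 + 6 + 7.5 + 9 + 12.5 = 47.
Step 3: U_X = R1 - n1(n1+1)/2 = 47 - 7*8/2 = 47 - 28 = 19.
       U_Y = n1*n2 - U_X = 42 - 19 = 23.
Step 4: Ties are present, so use the tie-corrected normal approximation (with continuity correction) for the p-value.
Step 5: p-value = 0.829863; compare to alpha = 0.05. fail to reject H0.

U_X = 19, p = 0.829863, fail to reject H0 at alpha = 0.05.


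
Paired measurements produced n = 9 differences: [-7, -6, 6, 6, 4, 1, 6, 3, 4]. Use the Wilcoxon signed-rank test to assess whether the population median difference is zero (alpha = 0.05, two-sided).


Step 1: Drop any zero differences (none here) and take |d_i|.
|d| = [7, 6, 6, 6, 4, 1, 6, 3, 4]
Step 2: Midrank |d_i| (ties get averaged ranks).
ranks: |7|->9, |6|->6.5, |6|->6.5, |6|->6.5, |4|->3.5, |1|->1, |6|->6.5, |3|->2, |4|->3.5
Step 3: Attach original signs; sum ranks with positive sign and with negative sign.
W+ = 6.5 + 6.5 + 3.5 + 1 + 6.5 + 2 + 3.5 = 29.5
W- = 9 + 6.5 = 15.5
(Check: W+ + W- = 45 should equal n(n+1)/2 = 45.)
Step 4: Test statistic W = min(W+, W-) = 15.5.
Step 5: Ties in |d|, so use the tie-corrected normal approximation.
        E[W] = n(n+1)/4 = 9*10/4 = 22.5.
        Tie groups: |d|=4 (t=2), |d|=6 (t=4); sum(t^3 - t) = 66.
        Var[W] = n(n+1)(2n+1)/24 - sum(t^3-t)/48 = 1710/24 - 66/48 = 69.875.
        z = (W - E[W]) / sqrt(Var[W]) = (15.5 - 22.5) / 8.3591 = -0.8374.
        Two-sided p = 2*Phi(z) = 0.402363.
Step 6: alpha = 0.05. fail to reject H0.

W+ = 29.5, W- = 15.5, W = min = 15.5, p = 0.402363, fail to reject H0.


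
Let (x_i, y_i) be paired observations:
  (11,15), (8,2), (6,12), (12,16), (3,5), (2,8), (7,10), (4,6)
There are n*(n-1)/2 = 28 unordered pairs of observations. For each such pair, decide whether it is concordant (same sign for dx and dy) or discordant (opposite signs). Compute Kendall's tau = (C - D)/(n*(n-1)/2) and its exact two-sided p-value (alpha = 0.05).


Step 1: Enumerate the 28 unordered pairs (i,j) with i<j and classify each by sign(x_j-x_i) * sign(y_j-y_i).
  (1,2):dx=-3,dy=-13->C; (1,3):dx=-5,dy=-3->C; (1,4):dx=+1,dy=+1->C; (1,5):dx=-8,dy=-10->C
  (1,6):dx=-9,dy=-7->C; (1,7):dx=-4,dy=-5->C; (1,8):dx=-7,dy=-9->C; (2,3):dx=-2,dy=+10->D
  (2,4):dx=+4,dy=+14->C; (2,5):dx=-5,dy=+3->D; (2,6):dx=-6,dy=+6->D; (2,7):dx=-1,dy=+8->D
  (2,8):dx=-4,dy=+4->D; (3,4):dx=+6,dy=+4->C; (3,5):dx=-3,dy=-7->C; (3,6):dx=-4,dy=-4->C
  (3,7):dx=+1,dy=-2->D; (3,8):dx=-2,dy=-6->C; (4,5):dx=-9,dy=-11->C; (4,6):dx=-10,dy=-8->C
  (4,7):dx=-5,dy=-6->C; (4,8):dx=-8,dy=-10->C; (5,6):dx=-1,dy=+3->D; (5,7):dx=+4,dy=+5->C
  (5,8):dx=+1,dy=+1->C; (6,7):dx=+5,dy=+2->C; (6,8):dx=+2,dy=-2->D; (7,8):dx=-3,dy=-4->C
Step 2: C = 20, D = 8, total pairs = 28.
Step 3: tau = (C - D)/(n(n-1)/2) = (20 - 8)/28 = 0.428571.
Step 4: Exact two-sided p-value (enumerate n! = 40320 permutations of y under H0): p = 0.178869.
Step 5: alpha = 0.05. fail to reject H0.

tau_b = 0.4286 (C=20, D=8), p = 0.178869, fail to reject H0.


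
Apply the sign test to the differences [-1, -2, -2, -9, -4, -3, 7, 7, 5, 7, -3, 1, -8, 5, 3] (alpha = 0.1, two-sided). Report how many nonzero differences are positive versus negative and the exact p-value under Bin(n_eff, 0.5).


Step 1: Discard zero differences. Original n = 15; n_eff = number of nonzero differences = 15.
Nonzero differences (with sign): -1, -2, -2, -9, -4, -3, +7, +7, +5, +7, -3, +1, -8, +5, +3
Step 2: Count signs: positive = 7, negative = 8.
Step 3: Under H0: P(positive) = 0.5, so the number of positives S ~ Bin(15, 0.5).
Step 4: Two-sided exact p-value = sum of Bin(15,0.5) probabilities at or below the observed probability = 1.000000.
Step 5: alpha = 0.1. fail to reject H0.

n_eff = 15, pos = 7, neg = 8, p = 1.000000, fail to reject H0.


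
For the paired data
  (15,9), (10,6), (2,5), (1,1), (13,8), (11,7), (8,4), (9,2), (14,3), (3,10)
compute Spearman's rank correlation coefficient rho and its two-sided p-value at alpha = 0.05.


Step 1: Rank x and y separately (midranks; no ties here).
rank(x): 15->10, 10->6, 2->2, 1->1, 13->8, 11->7, 8->4, 9->5, 14->9, 3->3
rank(y): 9->9, 6->6, 5->5, 1->1, 8->8, 7->7, 4->4, 2->2, 3->3, 10->10
Step 2: d_i = R_x(i) - R_y(i); compute d_i^2.
  (10-9)^2=1, (6-6)^2=0, (2-5)^2=9, (1-1)^2=0, (8-8)^2=0, (7-7)^2=0, (4-4)^2=0, (5-2)^2=9, (9-3)^2=36, (3-10)^2=49
sum(d^2) = 104.
Step 3: rho = 1 - 6*104 / (10*(10^2 - 1)) = 1 - 624/990 = 0.369697.
Step 4: Under H0, t = rho * sqrt((n-2)/(1-rho^2)) = 1.1254 ~ t(8).
Step 5: Two-sided p-value from the t-distribution with 8 df = 0.293050.
Step 6: alpha = 0.05. fail to reject H0.

rho = 0.3697, p = 0.293050, fail to reject H0 at alpha = 0.05.


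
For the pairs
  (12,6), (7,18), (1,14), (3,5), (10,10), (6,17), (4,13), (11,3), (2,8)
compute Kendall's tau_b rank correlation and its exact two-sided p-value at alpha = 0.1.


Step 1: Enumerate the 36 unordered pairs (i,j) with i<j and classify each by sign(x_j-x_i) * sign(y_j-y_i).
  (1,2):dx=-5,dy=+12->D; (1,3):dx=-11,dy=+8->D; (1,4):dx=-9,dy=-1->C; (1,5):dx=-2,dy=+4->D
  (1,6):dx=-6,dy=+11->D; (1,7):dx=-8,dy=+7->D; (1,8):dx=-1,dy=-3->C; (1,9):dx=-10,dy=+2->D
  (2,3):dx=-6,dy=-4->C; (2,4):dx=-4,dy=-13->C; (2,5):dx=+3,dy=-8->D; (2,6):dx=-1,dy=-1->C
  (2,7):dx=-3,dy=-5->C; (2,8):dx=+4,dy=-15->D; (2,9):dx=-5,dy=-10->C; (3,4):dx=+2,dy=-9->D
  (3,5):dx=+9,dy=-4->D; (3,6):dx=+5,dy=+3->C; (3,7):dx=+3,dy=-1->D; (3,8):dx=+10,dy=-11->D
  (3,9):dx=+1,dy=-6->D; (4,5):dx=+7,dy=+5->C; (4,6):dx=+3,dy=+12->C; (4,7):dx=+1,dy=+8->C
  (4,8):dx=+8,dy=-2->D; (4,9):dx=-1,dy=+3->D; (5,6):dx=-4,dy=+7->D; (5,7):dx=-6,dy=+3->D
  (5,8):dx=+1,dy=-7->D; (5,9):dx=-8,dy=-2->C; (6,7):dx=-2,dy=-4->C; (6,8):dx=+5,dy=-14->D
  (6,9):dx=-4,dy=-9->C; (7,8):dx=+7,dy=-10->D; (7,9):dx=-2,dy=-5->C; (8,9):dx=-9,dy=+5->D
Step 2: C = 15, D = 21, total pairs = 36.
Step 3: tau = (C - D)/(n(n-1)/2) = (15 - 21)/36 = -0.166667.
Step 4: Exact two-sided p-value (enumerate n! = 362880 permutations of y under H0): p = 0.612202.
Step 5: alpha = 0.1. fail to reject H0.

tau_b = -0.1667 (C=15, D=21), p = 0.612202, fail to reject H0.


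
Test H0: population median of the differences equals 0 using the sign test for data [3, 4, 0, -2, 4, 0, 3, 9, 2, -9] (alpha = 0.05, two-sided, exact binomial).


Step 1: Discard zero differences. Original n = 10; n_eff = number of nonzero differences = 8.
Nonzero differences (with sign): +3, +4, -2, +4, +3, +9, +2, -9
Step 2: Count signs: positive = 6, negative = 2.
Step 3: Under H0: P(positive) = 0.5, so the number of positives S ~ Bin(8, 0.5).
Step 4: Two-sided exact p-value = sum of Bin(8,0.5) probabilities at or below the observed probability = 0.289062.
Step 5: alpha = 0.05. fail to reject H0.

n_eff = 8, pos = 6, neg = 2, p = 0.289062, fail to reject H0.


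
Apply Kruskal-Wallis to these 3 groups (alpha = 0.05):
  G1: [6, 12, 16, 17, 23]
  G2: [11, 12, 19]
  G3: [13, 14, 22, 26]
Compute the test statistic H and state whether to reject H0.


Step 1: Combine all N = 12 observations and assign midranks.
sorted (value, group, rank): (6,G1,1), (11,G2,2), (12,G1,3.5), (12,G2,3.5), (13,G3,5), (14,G3,6), (16,G1,7), (17,G1,8), (19,G2,9), (22,G3,10), (23,G1,11), (26,G3,12)
Step 2: Sum ranks within each group.
R_1 = 30.5 (n_1 = 5)
R_2 = 14.5 (n_2 = 3)
R_3 = 33 (n_3 = 4)
Step 3: H = 12/(N(N+1)) * sum(R_i^2/n_i) - 3(N+1)
     = 12/(12*13) * (30.5^2/5 + 14.5^2/3 + 33^2/4) - 3*13
     = 0.076923 * 528.383 - 39
     = 1.644872.
Step 4: Ties present; correction factor C = 1 - 6/(12^3 - 12) = 0.996503. Corrected H = 1.644872 / 0.996503 = 1.650643.
Step 5: Under H0, H ~ chi^2(2); p-value = 0.438094.
Step 6: alpha = 0.05. fail to reject H0.

H = 1.6506, df = 2, p = 0.438094, fail to reject H0.


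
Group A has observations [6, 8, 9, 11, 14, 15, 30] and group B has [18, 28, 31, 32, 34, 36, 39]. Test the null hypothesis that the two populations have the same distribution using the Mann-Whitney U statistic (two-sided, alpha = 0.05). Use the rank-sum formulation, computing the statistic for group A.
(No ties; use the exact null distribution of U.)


Step 1: Combine and sort all 14 observations; assign midranks.
sorted (value, group): (6,X), (8,X), (9,X), (11,X), (14,X), (15,X), (18,Y), (28,Y), (30,X), (31,Y), (32,Y), (34,Y), (36,Y), (39,Y)
ranks: 6->1, 8->2, 9->3, 11->4, 14->5, 15->6, 18->7, 28->8, 30->9, 31->10, 32->11, 34->12, 36->13, 39->14
Step 2: Rank sum for X: R1 = 1 + 2 + 3 + 4 + 5 + 6 + 9 = 30.
Step 3: U_X = R1 - n1(n1+1)/2 = 30 - 7*8/2 = 30 - 28 = 2.
       U_Y = n1*n2 - U_X = 49 - 2 = 47.
Step 4: No ties, so the exact null distribution of U (based on enumerating the C(14,7) = 3432 equally likely rank assignments) gives the two-sided p-value.
Step 5: p-value = 0.002331; compare to alpha = 0.05. reject H0.

U_X = 2, p = 0.002331, reject H0 at alpha = 0.05.


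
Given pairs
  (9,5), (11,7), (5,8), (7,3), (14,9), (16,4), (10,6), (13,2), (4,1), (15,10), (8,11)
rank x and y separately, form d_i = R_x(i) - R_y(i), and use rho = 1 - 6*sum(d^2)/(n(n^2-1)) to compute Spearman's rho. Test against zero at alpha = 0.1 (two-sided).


Step 1: Rank x and y separately (midranks; no ties here).
rank(x): 9->5, 11->7, 5->2, 7->3, 14->9, 16->11, 10->6, 13->8, 4->1, 15->10, 8->4
rank(y): 5->5, 7->7, 8->8, 3->3, 9->9, 4->4, 6->6, 2->2, 1->1, 10->10, 11->11
Step 2: d_i = R_x(i) - R_y(i); compute d_i^2.
  (5-5)^2=0, (7-7)^2=0, (2-8)^2=36, (3-3)^2=0, (9-9)^2=0, (11-4)^2=49, (6-6)^2=0, (8-2)^2=36, (1-1)^2=0, (10-10)^2=0, (4-11)^2=49
sum(d^2) = 170.
Step 3: rho = 1 - 6*170 / (11*(11^2 - 1)) = 1 - 1020/1320 = 0.227273.
Step 4: Under H0, t = rho * sqrt((n-2)/(1-rho^2)) = 0.7001 ~ t(9).
Step 5: Two-sided p-value from the t-distribution with 9 df = 0.501536.
Step 6: alpha = 0.1. fail to reject H0.

rho = 0.2273, p = 0.501536, fail to reject H0 at alpha = 0.1.


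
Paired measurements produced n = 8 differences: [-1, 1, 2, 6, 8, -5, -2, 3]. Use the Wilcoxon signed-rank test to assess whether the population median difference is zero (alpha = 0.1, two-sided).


Step 1: Drop any zero differences (none here) and take |d_i|.
|d| = [1, 1, 2, 6, 8, 5, 2, 3]
Step 2: Midrank |d_i| (ties get averaged ranks).
ranks: |1|->1.5, |1|->1.5, |2|->3.5, |6|->7, |8|->8, |5|->6, |2|->3.5, |3|->5
Step 3: Attach original signs; sum ranks with positive sign and with negative sign.
W+ = 1.5 + 3.5 + 7 + 8 + 5 = 25
W- = 1.5 + 6 + 3.5 = 11
(Check: W+ + W- = 36 should equal n(n+1)/2 = 36.)
Step 4: Test statistic W = min(W+, W-) = 11.
Step 5: Ties in |d|, so use the tie-corrected normal approximation.
        E[W] = n(n+1)/4 = 8*9/4 = 18.
        Tie groups: |d|=1 (t=2), |d|=2 (t=2); sum(t^3 - t) = 12.
        Var[W] = n(n+1)(2n+1)/24 - sum(t^3-t)/48 = 1224/24 - 12/48 = 50.75.
        z = (W - E[W]) / sqrt(Var[W]) = (11 - 18) / 7.1239 = -0.9826.
        Two-sided p = 2*Phi(z) = 0.325801.
Step 6: alpha = 0.1. fail to reject H0.

W+ = 25, W- = 11, W = min = 11, p = 0.325801, fail to reject H0.


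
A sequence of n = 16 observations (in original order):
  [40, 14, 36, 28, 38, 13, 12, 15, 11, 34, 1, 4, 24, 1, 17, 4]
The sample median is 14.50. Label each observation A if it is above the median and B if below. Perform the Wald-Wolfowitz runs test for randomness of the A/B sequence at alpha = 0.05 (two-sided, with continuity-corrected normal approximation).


Step 1: Compute median = 14.50; label A = above, B = below.
Labels in order: ABAAABBABABBABAB  (n_A = 8, n_B = 8)
Step 2: Count runs R = 12.
Step 3: Under H0 (random ordering), E[R] = 2*n_A*n_B/(n_A+n_B) + 1 = 2*8*8/16 + 1 = 9.0000.
        Var[R] = 2*n_A*n_B*(2*n_A*n_B - n_A - n_B) / ((n_A+n_B)^2 * (n_A+n_B-1)) = 14336/3840 = 3.7333.
        SD[R] = 1.9322.
Step 4: Continuity-corrected z = (R - 0.5 - E[R]) / SD[R] = (12 - 0.5 - 9.0000) / 1.9322 = 1.2939.
Step 5: Two-sided p-value via normal approximation = 2*(1 - Phi(|z|)) = 0.195709.
Step 6: alpha = 0.05. fail to reject H0.

R = 12, z = 1.2939, p = 0.195709, fail to reject H0.


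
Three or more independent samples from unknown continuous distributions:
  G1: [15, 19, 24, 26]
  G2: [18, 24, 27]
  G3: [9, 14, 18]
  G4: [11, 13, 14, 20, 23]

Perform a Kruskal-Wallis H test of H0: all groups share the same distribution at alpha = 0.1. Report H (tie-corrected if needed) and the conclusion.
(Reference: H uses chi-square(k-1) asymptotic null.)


Step 1: Combine all N = 15 observations and assign midranks.
sorted (value, group, rank): (9,G3,1), (11,G4,2), (13,G4,3), (14,G3,4.5), (14,G4,4.5), (15,G1,6), (18,G2,7.5), (18,G3,7.5), (19,G1,9), (20,G4,10), (23,G4,11), (24,G1,12.5), (24,G2,12.5), (26,G1,14), (27,G2,15)
Step 2: Sum ranks within each group.
R_1 = 41.5 (n_1 = 4)
R_2 = 35 (n_2 = 3)
R_3 = 13 (n_3 = 3)
R_4 = 30.5 (n_4 = 5)
Step 3: H = 12/(N(N+1)) * sum(R_i^2/n_i) - 3(N+1)
     = 12/(15*16) * (41.5^2/4 + 35^2/3 + 13^2/3 + 30.5^2/5) - 3*16
     = 0.050000 * 1081.28 - 48
     = 6.063958.
Step 4: Ties present; correction factor C = 1 - 18/(15^3 - 15) = 0.994643. Corrected H = 6.063958 / 0.994643 = 6.096619.
Step 5: Under H0, H ~ chi^2(3); p-value = 0.107003.
Step 6: alpha = 0.1. fail to reject H0.

H = 6.0966, df = 3, p = 0.107003, fail to reject H0.


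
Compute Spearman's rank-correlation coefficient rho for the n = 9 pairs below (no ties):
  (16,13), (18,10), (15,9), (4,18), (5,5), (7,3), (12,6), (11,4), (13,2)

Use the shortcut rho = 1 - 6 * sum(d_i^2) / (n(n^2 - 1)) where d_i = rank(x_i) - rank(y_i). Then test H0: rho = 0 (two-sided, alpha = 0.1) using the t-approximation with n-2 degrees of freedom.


Step 1: Rank x and y separately (midranks; no ties here).
rank(x): 16->8, 18->9, 15->7, 4->1, 5->2, 7->3, 12->5, 11->4, 13->6
rank(y): 13->8, 10->7, 9->6, 18->9, 5->4, 3->2, 6->5, 4->3, 2->1
Step 2: d_i = R_x(i) - R_y(i); compute d_i^2.
  (8-8)^2=0, (9-7)^2=4, (7-6)^2=1, (1-9)^2=64, (2-4)^2=4, (3-2)^2=1, (5-5)^2=0, (4-3)^2=1, (6-1)^2=25
sum(d^2) = 100.
Step 3: rho = 1 - 6*100 / (9*(9^2 - 1)) = 1 - 600/720 = 0.166667.
Step 4: Under H0, t = rho * sqrt((n-2)/(1-rho^2)) = 0.4472 ~ t(7).
Step 5: Two-sided p-value from the t-distribution with 7 df = 0.668231.
Step 6: alpha = 0.1. fail to reject H0.

rho = 0.1667, p = 0.668231, fail to reject H0 at alpha = 0.1.


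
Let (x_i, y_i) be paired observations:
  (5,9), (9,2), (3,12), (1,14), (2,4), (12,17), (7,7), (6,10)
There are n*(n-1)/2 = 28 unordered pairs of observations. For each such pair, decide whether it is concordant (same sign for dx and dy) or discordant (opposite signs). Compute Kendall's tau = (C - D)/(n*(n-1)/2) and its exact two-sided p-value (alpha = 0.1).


Step 1: Enumerate the 28 unordered pairs (i,j) with i<j and classify each by sign(x_j-x_i) * sign(y_j-y_i).
  (1,2):dx=+4,dy=-7->D; (1,3):dx=-2,dy=+3->D; (1,4):dx=-4,dy=+5->D; (1,5):dx=-3,dy=-5->C
  (1,6):dx=+7,dy=+8->C; (1,7):dx=+2,dy=-2->D; (1,8):dx=+1,dy=+1->C; (2,3):dx=-6,dy=+10->D
  (2,4):dx=-8,dy=+12->D; (2,5):dx=-7,dy=+2->D; (2,6):dx=+3,dy=+15->C; (2,7):dx=-2,dy=+5->D
  (2,8):dx=-3,dy=+8->D; (3,4):dx=-2,dy=+2->D; (3,5):dx=-1,dy=-8->C; (3,6):dx=+9,dy=+5->C
  (3,7):dx=+4,dy=-5->D; (3,8):dx=+3,dy=-2->D; (4,5):dx=+1,dy=-10->D; (4,6):dx=+11,dy=+3->C
  (4,7):dx=+6,dy=-7->D; (4,8):dx=+5,dy=-4->D; (5,6):dx=+10,dy=+13->C; (5,7):dx=+5,dy=+3->C
  (5,8):dx=+4,dy=+6->C; (6,7):dx=-5,dy=-10->C; (6,8):dx=-6,dy=-7->C; (7,8):dx=-1,dy=+3->D
Step 2: C = 12, D = 16, total pairs = 28.
Step 3: tau = (C - D)/(n(n-1)/2) = (12 - 16)/28 = -0.142857.
Step 4: Exact two-sided p-value (enumerate n! = 40320 permutations of y under H0): p = 0.719544.
Step 5: alpha = 0.1. fail to reject H0.

tau_b = -0.1429 (C=12, D=16), p = 0.719544, fail to reject H0.


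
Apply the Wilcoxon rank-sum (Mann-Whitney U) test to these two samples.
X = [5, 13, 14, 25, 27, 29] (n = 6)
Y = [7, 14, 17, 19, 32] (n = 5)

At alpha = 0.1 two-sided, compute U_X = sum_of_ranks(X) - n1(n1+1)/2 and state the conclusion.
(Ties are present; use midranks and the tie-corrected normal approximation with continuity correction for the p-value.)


Step 1: Combine and sort all 11 observations; assign midranks.
sorted (value, group): (5,X), (7,Y), (13,X), (14,X), (14,Y), (17,Y), (19,Y), (25,X), (27,X), (29,X), (32,Y)
ranks: 5->1, 7->2, 13->3, 14->4.5, 14->4.5, 17->6, 19->7, 25->8, 27->9, 29->10, 32->11
Step 2: Rank sum for X: R1 = 1 + 3 + 4.5 + 8 + 9 + 10 = 35.5.
Step 3: U_X = R1 - n1(n1+1)/2 = 35.5 - 6*7/2 = 35.5 - 21 = 14.5.
       U_Y = n1*n2 - U_X = 30 - 14.5 = 15.5.
Step 4: Ties are present, so use the tie-corrected normal approximation (with continuity correction) for the p-value.
Step 5: p-value = 1.000000; compare to alpha = 0.1. fail to reject H0.

U_X = 14.5, p = 1.000000, fail to reject H0 at alpha = 0.1.


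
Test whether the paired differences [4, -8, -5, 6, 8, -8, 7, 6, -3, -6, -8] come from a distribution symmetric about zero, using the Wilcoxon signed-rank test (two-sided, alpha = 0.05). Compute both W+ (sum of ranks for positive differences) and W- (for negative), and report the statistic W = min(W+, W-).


Step 1: Drop any zero differences (none here) and take |d_i|.
|d| = [4, 8, 5, 6, 8, 8, 7, 6, 3, 6, 8]
Step 2: Midrank |d_i| (ties get averaged ranks).
ranks: |4|->2, |8|->9.5, |5|->3, |6|->5, |8|->9.5, |8|->9.5, |7|->7, |6|->5, |3|->1, |6|->5, |8|->9.5
Step 3: Attach original signs; sum ranks with positive sign and with negative sign.
W+ = 2 + 5 + 9.5 + 7 + 5 = 28.5
W- = 9.5 + 3 + 9.5 + 1 + 5 + 9.5 = 37.5
(Check: W+ + W- = 66 should equal n(n+1)/2 = 66.)
Step 4: Test statistic W = min(W+, W-) = 28.5.
Step 5: Ties in |d|, so use the tie-corrected normal approximation.
        E[W] = n(n+1)/4 = 11*12/4 = 33.
        Tie groups: |d|=6 (t=3), |d|=8 (t=4); sum(t^3 - t) = 84.
        Var[W] = n(n+1)(2n+1)/24 - sum(t^3-t)/48 = 3036/24 - 84/48 = 124.75.
        z = (W - E[W]) / sqrt(Var[W]) = (28.5 - 33) / 11.1692 = -0.4029.
        Two-sided p = 2*Phi(z) = 0.687025.
Step 6: alpha = 0.05. fail to reject H0.

W+ = 28.5, W- = 37.5, W = min = 28.5, p = 0.687025, fail to reject H0.


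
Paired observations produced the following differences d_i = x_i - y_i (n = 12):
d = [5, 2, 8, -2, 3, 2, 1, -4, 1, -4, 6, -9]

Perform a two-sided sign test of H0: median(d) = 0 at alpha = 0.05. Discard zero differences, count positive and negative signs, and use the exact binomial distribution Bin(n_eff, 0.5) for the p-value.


Step 1: Discard zero differences. Original n = 12; n_eff = number of nonzero differences = 12.
Nonzero differences (with sign): +5, +2, +8, -2, +3, +2, +1, -4, +1, -4, +6, -9
Step 2: Count signs: positive = 8, negative = 4.
Step 3: Under H0: P(positive) = 0.5, so the number of positives S ~ Bin(12, 0.5).
Step 4: Two-sided exact p-value = sum of Bin(12,0.5) probabilities at or below the observed probability = 0.387695.
Step 5: alpha = 0.05. fail to reject H0.

n_eff = 12, pos = 8, neg = 4, p = 0.387695, fail to reject H0.


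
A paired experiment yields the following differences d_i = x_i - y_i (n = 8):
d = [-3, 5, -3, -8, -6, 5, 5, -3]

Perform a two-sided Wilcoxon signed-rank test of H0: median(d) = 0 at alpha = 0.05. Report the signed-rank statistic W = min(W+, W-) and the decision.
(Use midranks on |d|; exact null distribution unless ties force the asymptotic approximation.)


Step 1: Drop any zero differences (none here) and take |d_i|.
|d| = [3, 5, 3, 8, 6, 5, 5, 3]
Step 2: Midrank |d_i| (ties get averaged ranks).
ranks: |3|->2, |5|->5, |3|->2, |8|->8, |6|->7, |5|->5, |5|->5, |3|->2
Step 3: Attach original signs; sum ranks with positive sign and with negative sign.
W+ = 5 + 5 + 5 = 15
W- = 2 + 2 + 8 + 7 + 2 = 21
(Check: W+ + W- = 36 should equal n(n+1)/2 = 36.)
Step 4: Test statistic W = min(W+, W-) = 15.
Step 5: Ties in |d|, so use the tie-corrected normal approximation.
        E[W] = n(n+1)/4 = 8*9/4 = 18.
        Tie groups: |d|=3 (t=3), |d|=5 (t=3); sum(t^3 - t) = 48.
        Var[W] = n(n+1)(2n+1)/24 - sum(t^3-t)/48 = 1224/24 - 48/48 = 50.
        z = (W - E[W]) / sqrt(Var[W]) = (15 - 18) / 7.0711 = -0.4243.
        Two-sided p = 2*Phi(z) = 0.671373.
Step 6: alpha = 0.05. fail to reject H0.

W+ = 15, W- = 21, W = min = 15, p = 0.671373, fail to reject H0.


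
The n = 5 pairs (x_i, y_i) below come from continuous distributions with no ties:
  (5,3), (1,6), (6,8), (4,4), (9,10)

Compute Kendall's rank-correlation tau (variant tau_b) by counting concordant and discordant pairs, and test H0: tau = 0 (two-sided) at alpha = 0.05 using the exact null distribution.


Step 1: Enumerate the 10 unordered pairs (i,j) with i<j and classify each by sign(x_j-x_i) * sign(y_j-y_i).
  (1,2):dx=-4,dy=+3->D; (1,3):dx=+1,dy=+5->C; (1,4):dx=-1,dy=+1->D; (1,5):dx=+4,dy=+7->C
  (2,3):dx=+5,dy=+2->C; (2,4):dx=+3,dy=-2->D; (2,5):dx=+8,dy=+4->C; (3,4):dx=-2,dy=-4->C
  (3,5):dx=+3,dy=+2->C; (4,5):dx=+5,dy=+6->C
Step 2: C = 7, D = 3, total pairs = 10.
Step 3: tau = (C - D)/(n(n-1)/2) = (7 - 3)/10 = 0.400000.
Step 4: Exact two-sided p-value (enumerate n! = 120 permutations of y under H0): p = 0.483333.
Step 5: alpha = 0.05. fail to reject H0.

tau_b = 0.4000 (C=7, D=3), p = 0.483333, fail to reject H0.


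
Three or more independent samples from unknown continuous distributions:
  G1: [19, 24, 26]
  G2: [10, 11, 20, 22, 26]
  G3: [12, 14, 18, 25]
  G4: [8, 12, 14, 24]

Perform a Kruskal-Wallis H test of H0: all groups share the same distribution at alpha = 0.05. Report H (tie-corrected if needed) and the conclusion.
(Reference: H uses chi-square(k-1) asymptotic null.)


Step 1: Combine all N = 16 observations and assign midranks.
sorted (value, group, rank): (8,G4,1), (10,G2,2), (11,G2,3), (12,G3,4.5), (12,G4,4.5), (14,G3,6.5), (14,G4,6.5), (18,G3,8), (19,G1,9), (20,G2,10), (22,G2,11), (24,G1,12.5), (24,G4,12.5), (25,G3,14), (26,G1,15.5), (26,G2,15.5)
Step 2: Sum ranks within each group.
R_1 = 37 (n_1 = 3)
R_2 = 41.5 (n_2 = 5)
R_3 = 33 (n_3 = 4)
R_4 = 24.5 (n_4 = 4)
Step 3: H = 12/(N(N+1)) * sum(R_i^2/n_i) - 3(N+1)
     = 12/(16*17) * (37^2/3 + 41.5^2/5 + 33^2/4 + 24.5^2/4) - 3*17
     = 0.044118 * 1223.1 - 51
     = 2.960110.
Step 4: Ties present; correction factor C = 1 - 24/(16^3 - 16) = 0.994118. Corrected H = 2.960110 / 0.994118 = 2.977626.
Step 5: Under H0, H ~ chi^2(3); p-value = 0.395088.
Step 6: alpha = 0.05. fail to reject H0.

H = 2.9776, df = 3, p = 0.395088, fail to reject H0.


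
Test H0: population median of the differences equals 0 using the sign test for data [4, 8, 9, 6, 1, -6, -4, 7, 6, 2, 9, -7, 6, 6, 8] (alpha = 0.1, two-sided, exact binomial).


Step 1: Discard zero differences. Original n = 15; n_eff = number of nonzero differences = 15.
Nonzero differences (with sign): +4, +8, +9, +6, +1, -6, -4, +7, +6, +2, +9, -7, +6, +6, +8
Step 2: Count signs: positive = 12, negative = 3.
Step 3: Under H0: P(positive) = 0.5, so the number of positives S ~ Bin(15, 0.5).
Step 4: Two-sided exact p-value = sum of Bin(15,0.5) probabilities at or below the observed probability = 0.035156.
Step 5: alpha = 0.1. reject H0.

n_eff = 15, pos = 12, neg = 3, p = 0.035156, reject H0.


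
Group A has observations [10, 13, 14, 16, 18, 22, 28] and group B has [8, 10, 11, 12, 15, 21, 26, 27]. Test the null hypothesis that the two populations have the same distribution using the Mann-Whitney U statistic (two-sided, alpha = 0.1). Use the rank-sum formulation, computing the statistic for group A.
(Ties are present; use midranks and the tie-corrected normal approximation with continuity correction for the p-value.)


Step 1: Combine and sort all 15 observations; assign midranks.
sorted (value, group): (8,Y), (10,X), (10,Y), (11,Y), (12,Y), (13,X), (14,X), (15,Y), (16,X), (18,X), (21,Y), (22,X), (26,Y), (27,Y), (28,X)
ranks: 8->1, 10->2.5, 10->2.5, 11->4, 12->5, 13->6, 14->7, 15->8, 16->9, 18->10, 21->11, 22->12, 26->13, 27->14, 28->15
Step 2: Rank sum for X: R1 = 2.5 + 6 + 7 + 9 + 10 + 12 + 15 = 61.5.
Step 3: U_X = R1 - n1(n1+1)/2 = 61.5 - 7*8/2 = 61.5 - 28 = 33.5.
       U_Y = n1*n2 - U_X = 56 - 33.5 = 22.5.
Step 4: Ties are present, so use the tie-corrected normal approximation (with continuity correction) for the p-value.
Step 5: p-value = 0.562485; compare to alpha = 0.1. fail to reject H0.

U_X = 33.5, p = 0.562485, fail to reject H0 at alpha = 0.1.


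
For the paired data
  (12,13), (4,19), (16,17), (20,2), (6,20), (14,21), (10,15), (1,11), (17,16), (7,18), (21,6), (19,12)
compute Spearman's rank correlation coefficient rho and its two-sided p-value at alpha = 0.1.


Step 1: Rank x and y separately (midranks; no ties here).
rank(x): 12->6, 4->2, 16->8, 20->11, 6->3, 14->7, 10->5, 1->1, 17->9, 7->4, 21->12, 19->10
rank(y): 13->5, 19->10, 17->8, 2->1, 20->11, 21->12, 15->6, 11->3, 16->7, 18->9, 6->2, 12->4
Step 2: d_i = R_x(i) - R_y(i); compute d_i^2.
  (6-5)^2=1, (2-10)^2=64, (8-8)^2=0, (11-1)^2=100, (3-11)^2=64, (7-12)^2=25, (5-6)^2=1, (1-3)^2=4, (9-7)^2=4, (4-9)^2=25, (12-2)^2=100, (10-4)^2=36
sum(d^2) = 424.
Step 3: rho = 1 - 6*424 / (12*(12^2 - 1)) = 1 - 2544/1716 = -0.482517.
Step 4: Under H0, t = rho * sqrt((n-2)/(1-rho^2)) = -1.7421 ~ t(10).
Step 5: Two-sided p-value from the t-distribution with 10 df = 0.112109.
Step 6: alpha = 0.1. fail to reject H0.

rho = -0.4825, p = 0.112109, fail to reject H0 at alpha = 0.1.


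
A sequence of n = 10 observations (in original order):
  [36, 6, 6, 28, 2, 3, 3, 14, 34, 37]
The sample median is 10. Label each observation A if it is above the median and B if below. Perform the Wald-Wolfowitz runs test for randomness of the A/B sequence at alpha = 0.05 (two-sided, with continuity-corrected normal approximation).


Step 1: Compute median = 10; label A = above, B = below.
Labels in order: ABBABBBAAA  (n_A = 5, n_B = 5)
Step 2: Count runs R = 5.
Step 3: Under H0 (random ordering), E[R] = 2*n_A*n_B/(n_A+n_B) + 1 = 2*5*5/10 + 1 = 6.0000.
        Var[R] = 2*n_A*n_B*(2*n_A*n_B - n_A - n_B) / ((n_A+n_B)^2 * (n_A+n_B-1)) = 2000/900 = 2.2222.
        SD[R] = 1.4907.
Step 4: Continuity-corrected z = (R + 0.5 - E[R]) / SD[R] = (5 + 0.5 - 6.0000) / 1.4907 = -0.3354.
Step 5: Two-sided p-value via normal approximation = 2*(1 - Phi(|z|)) = 0.737316.
Step 6: alpha = 0.05. fail to reject H0.

R = 5, z = -0.3354, p = 0.737316, fail to reject H0.


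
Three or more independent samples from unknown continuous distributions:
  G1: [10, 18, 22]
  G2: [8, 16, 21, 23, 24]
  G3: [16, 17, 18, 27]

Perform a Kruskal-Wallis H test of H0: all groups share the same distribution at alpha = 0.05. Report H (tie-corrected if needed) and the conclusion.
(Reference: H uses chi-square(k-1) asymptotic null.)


Step 1: Combine all N = 12 observations and assign midranks.
sorted (value, group, rank): (8,G2,1), (10,G1,2), (16,G2,3.5), (16,G3,3.5), (17,G3,5), (18,G1,6.5), (18,G3,6.5), (21,G2,8), (22,G1,9), (23,G2,10), (24,G2,11), (27,G3,12)
Step 2: Sum ranks within each group.
R_1 = 17.5 (n_1 = 3)
R_2 = 33.5 (n_2 = 5)
R_3 = 27 (n_3 = 4)
Step 3: H = 12/(N(N+1)) * sum(R_i^2/n_i) - 3(N+1)
     = 12/(12*13) * (17.5^2/3 + 33.5^2/5 + 27^2/4) - 3*13
     = 0.076923 * 508.783 - 39
     = 0.137179.
Step 4: Ties present; correction factor C = 1 - 12/(12^3 - 12) = 0.993007. Corrected H = 0.137179 / 0.993007 = 0.138146.
Step 5: Under H0, H ~ chi^2(2); p-value = 0.933259.
Step 6: alpha = 0.05. fail to reject H0.

H = 0.1381, df = 2, p = 0.933259, fail to reject H0.


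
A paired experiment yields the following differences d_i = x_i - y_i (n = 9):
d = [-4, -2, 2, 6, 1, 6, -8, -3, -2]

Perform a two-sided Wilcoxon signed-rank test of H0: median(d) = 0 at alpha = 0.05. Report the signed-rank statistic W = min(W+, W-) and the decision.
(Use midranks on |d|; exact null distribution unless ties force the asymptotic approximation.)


Step 1: Drop any zero differences (none here) and take |d_i|.
|d| = [4, 2, 2, 6, 1, 6, 8, 3, 2]
Step 2: Midrank |d_i| (ties get averaged ranks).
ranks: |4|->6, |2|->3, |2|->3, |6|->7.5, |1|->1, |6|->7.5, |8|->9, |3|->5, |2|->3
Step 3: Attach original signs; sum ranks with positive sign and with negative sign.
W+ = 3 + 7.5 + 1 + 7.5 = 19
W- = 6 + 3 + 9 + 5 + 3 = 26
(Check: W+ + W- = 45 should equal n(n+1)/2 = 45.)
Step 4: Test statistic W = min(W+, W-) = 19.
Step 5: Ties in |d|, so use the tie-corrected normal approximation.
        E[W] = n(n+1)/4 = 9*10/4 = 22.5.
        Tie groups: |d|=2 (t=3), |d|=6 (t=2); sum(t^3 - t) = 30.
        Var[W] = n(n+1)(2n+1)/24 - sum(t^3-t)/48 = 1710/24 - 30/48 = 70.625.
        z = (W - E[W]) / sqrt(Var[W]) = (19 - 22.5) / 8.4039 = -0.4165.
        Two-sided p = 2*Phi(z) = 0.677063.
Step 6: alpha = 0.05. fail to reject H0.

W+ = 19, W- = 26, W = min = 19, p = 0.677063, fail to reject H0.


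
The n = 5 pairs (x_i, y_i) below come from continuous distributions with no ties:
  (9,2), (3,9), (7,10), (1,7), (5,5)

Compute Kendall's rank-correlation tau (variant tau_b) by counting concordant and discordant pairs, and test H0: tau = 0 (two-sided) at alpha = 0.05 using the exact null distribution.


Step 1: Enumerate the 10 unordered pairs (i,j) with i<j and classify each by sign(x_j-x_i) * sign(y_j-y_i).
  (1,2):dx=-6,dy=+7->D; (1,3):dx=-2,dy=+8->D; (1,4):dx=-8,dy=+5->D; (1,5):dx=-4,dy=+3->D
  (2,3):dx=+4,dy=+1->C; (2,4):dx=-2,dy=-2->C; (2,5):dx=+2,dy=-4->D; (3,4):dx=-6,dy=-3->C
  (3,5):dx=-2,dy=-5->C; (4,5):dx=+4,dy=-2->D
Step 2: C = 4, D = 6, total pairs = 10.
Step 3: tau = (C - D)/(n(n-1)/2) = (4 - 6)/10 = -0.200000.
Step 4: Exact two-sided p-value (enumerate n! = 120 permutations of y under H0): p = 0.816667.
Step 5: alpha = 0.05. fail to reject H0.

tau_b = -0.2000 (C=4, D=6), p = 0.816667, fail to reject H0.


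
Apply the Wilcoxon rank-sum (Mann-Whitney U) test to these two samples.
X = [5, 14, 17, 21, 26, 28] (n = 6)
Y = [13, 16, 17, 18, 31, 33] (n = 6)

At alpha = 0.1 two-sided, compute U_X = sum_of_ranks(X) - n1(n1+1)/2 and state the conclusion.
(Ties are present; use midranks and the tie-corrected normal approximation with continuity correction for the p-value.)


Step 1: Combine and sort all 12 observations; assign midranks.
sorted (value, group): (5,X), (13,Y), (14,X), (16,Y), (17,X), (17,Y), (18,Y), (21,X), (26,X), (28,X), (31,Y), (33,Y)
ranks: 5->1, 13->2, 14->3, 16->4, 17->5.5, 17->5.5, 18->7, 21->8, 26->9, 28->10, 31->11, 33->12
Step 2: Rank sum for X: R1 = 1 + 3 + 5.5 + 8 + 9 + 10 = 36.5.
Step 3: U_X = R1 - n1(n1+1)/2 = 36.5 - 6*7/2 = 36.5 - 21 = 15.5.
       U_Y = n1*n2 - U_X = 36 - 15.5 = 20.5.
Step 4: Ties are present, so use the tie-corrected normal approximation (with continuity correction) for the p-value.
Step 5: p-value = 0.748349; compare to alpha = 0.1. fail to reject H0.

U_X = 15.5, p = 0.748349, fail to reject H0 at alpha = 0.1.


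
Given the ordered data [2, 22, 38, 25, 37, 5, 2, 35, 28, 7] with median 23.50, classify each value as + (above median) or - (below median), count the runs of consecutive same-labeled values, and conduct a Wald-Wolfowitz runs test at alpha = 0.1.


Step 1: Compute median = 23.50; label A = above, B = below.
Labels in order: BBAAABBAAB  (n_A = 5, n_B = 5)
Step 2: Count runs R = 5.
Step 3: Under H0 (random ordering), E[R] = 2*n_A*n_B/(n_A+n_B) + 1 = 2*5*5/10 + 1 = 6.0000.
        Var[R] = 2*n_A*n_B*(2*n_A*n_B - n_A - n_B) / ((n_A+n_B)^2 * (n_A+n_B-1)) = 2000/900 = 2.2222.
        SD[R] = 1.4907.
Step 4: Continuity-corrected z = (R + 0.5 - E[R]) / SD[R] = (5 + 0.5 - 6.0000) / 1.4907 = -0.3354.
Step 5: Two-sided p-value via normal approximation = 2*(1 - Phi(|z|)) = 0.737316.
Step 6: alpha = 0.1. fail to reject H0.

R = 5, z = -0.3354, p = 0.737316, fail to reject H0.


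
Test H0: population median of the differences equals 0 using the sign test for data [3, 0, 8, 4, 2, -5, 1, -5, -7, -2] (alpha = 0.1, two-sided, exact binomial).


Step 1: Discard zero differences. Original n = 10; n_eff = number of nonzero differences = 9.
Nonzero differences (with sign): +3, +8, +4, +2, -5, +1, -5, -7, -2
Step 2: Count signs: positive = 5, negative = 4.
Step 3: Under H0: P(positive) = 0.5, so the number of positives S ~ Bin(9, 0.5).
Step 4: Two-sided exact p-value = sum of Bin(9,0.5) probabilities at or below the observed probability = 1.000000.
Step 5: alpha = 0.1. fail to reject H0.

n_eff = 9, pos = 5, neg = 4, p = 1.000000, fail to reject H0.


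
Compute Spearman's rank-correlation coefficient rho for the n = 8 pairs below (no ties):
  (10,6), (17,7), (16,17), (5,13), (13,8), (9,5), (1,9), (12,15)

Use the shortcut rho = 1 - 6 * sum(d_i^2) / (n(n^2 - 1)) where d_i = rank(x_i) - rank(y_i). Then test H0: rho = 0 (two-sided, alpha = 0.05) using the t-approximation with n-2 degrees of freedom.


Step 1: Rank x and y separately (midranks; no ties here).
rank(x): 10->4, 17->8, 16->7, 5->2, 13->6, 9->3, 1->1, 12->5
rank(y): 6->2, 7->3, 17->8, 13->6, 8->4, 5->1, 9->5, 15->7
Step 2: d_i = R_x(i) - R_y(i); compute d_i^2.
  (4-2)^2=4, (8-3)^2=25, (7-8)^2=1, (2-6)^2=16, (6-4)^2=4, (3-1)^2=4, (1-5)^2=16, (5-7)^2=4
sum(d^2) = 74.
Step 3: rho = 1 - 6*74 / (8*(8^2 - 1)) = 1 - 444/504 = 0.119048.
Step 4: Under H0, t = rho * sqrt((n-2)/(1-rho^2)) = 0.2937 ~ t(6).
Step 5: Two-sided p-value from the t-distribution with 6 df = 0.778886.
Step 6: alpha = 0.05. fail to reject H0.

rho = 0.1190, p = 0.778886, fail to reject H0 at alpha = 0.05.


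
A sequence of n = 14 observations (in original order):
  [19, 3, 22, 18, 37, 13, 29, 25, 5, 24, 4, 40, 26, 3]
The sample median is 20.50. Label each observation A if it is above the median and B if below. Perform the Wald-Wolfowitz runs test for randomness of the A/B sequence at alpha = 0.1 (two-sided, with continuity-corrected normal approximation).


Step 1: Compute median = 20.50; label A = above, B = below.
Labels in order: BBABABAABABAAB  (n_A = 7, n_B = 7)
Step 2: Count runs R = 11.
Step 3: Under H0 (random ordering), E[R] = 2*n_A*n_B/(n_A+n_B) + 1 = 2*7*7/14 + 1 = 8.0000.
        Var[R] = 2*n_A*n_B*(2*n_A*n_B - n_A - n_B) / ((n_A+n_B)^2 * (n_A+n_B-1)) = 8232/2548 = 3.2308.
        SD[R] = 1.7974.
Step 4: Continuity-corrected z = (R - 0.5 - E[R]) / SD[R] = (11 - 0.5 - 8.0000) / 1.7974 = 1.3909.
Step 5: Two-sided p-value via normal approximation = 2*(1 - Phi(|z|)) = 0.164264.
Step 6: alpha = 0.1. fail to reject H0.

R = 11, z = 1.3909, p = 0.164264, fail to reject H0.
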